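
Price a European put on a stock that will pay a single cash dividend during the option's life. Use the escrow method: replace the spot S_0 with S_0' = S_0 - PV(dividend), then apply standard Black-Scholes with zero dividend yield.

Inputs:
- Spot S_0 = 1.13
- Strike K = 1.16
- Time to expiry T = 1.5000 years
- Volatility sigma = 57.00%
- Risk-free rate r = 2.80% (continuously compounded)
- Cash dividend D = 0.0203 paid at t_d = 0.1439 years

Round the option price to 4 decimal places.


Answer: Price = 0.3045

Derivation:
PV(D) = D * exp(-r * t_d) = 0.0203 * 0.99597891 = 0.02021837
S_0' = S_0 - PV(D) = 1.1300 - 0.02021837 = 1.10978163
d1 = (ln(S_0'/K) + (r + sigma^2/2)*T) / (sigma*sqrt(T)) = 0.34581962
d2 = d1 - sigma*sqrt(T) = -0.35228496
exp(-rT) = 0.95886978
N(-d1) = 0.36473914; N(-d2) = 0.63768772
P = K * exp(-rT) * N(-d2) - S_0' * N(-d1) = 1.1600 * 0.95886978 * 0.63768772 - 1.10978163 * 0.36473914 = 0.3045


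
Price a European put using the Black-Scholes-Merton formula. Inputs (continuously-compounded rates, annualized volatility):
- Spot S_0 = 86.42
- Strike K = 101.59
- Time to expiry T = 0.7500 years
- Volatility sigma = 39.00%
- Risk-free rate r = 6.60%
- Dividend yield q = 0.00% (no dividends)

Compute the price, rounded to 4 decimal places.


d1 = (ln(S/K) + (r - q + 0.5*sigma^2) * T) / (sigma * sqrt(T)) = -0.16340041
d2 = d1 - sigma * sqrt(T) = -0.50115032
exp(-rT) = 0.95170516; exp(-qT) = 1.00000000
P = K * exp(-rT) * N(-d2) - S_0 * exp(-qT) * N(-d1)
N(-d1) = 0.56489841; N(-d2) = 0.69186733
P = 101.5900 * 0.95170516 * 0.69186733 - 86.4200 * 1.00000000 * 0.56489841 = 18.0738

Answer: Price = 18.0738


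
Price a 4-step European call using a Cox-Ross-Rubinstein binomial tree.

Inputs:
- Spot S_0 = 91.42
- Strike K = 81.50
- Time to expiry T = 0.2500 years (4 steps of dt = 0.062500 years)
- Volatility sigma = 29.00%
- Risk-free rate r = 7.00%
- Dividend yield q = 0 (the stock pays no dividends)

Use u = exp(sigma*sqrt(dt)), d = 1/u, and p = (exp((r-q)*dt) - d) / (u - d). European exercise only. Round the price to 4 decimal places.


dt = T/N = 0.062500
u = exp(sigma*sqrt(dt)) = 1.075193; d = 1/u = 0.930066
p = (exp((r-q)*dt) - d) / (u - d) = 0.512095
Discount per step: exp(-r*dt) = 0.995635
Stock lattice S(k, i) with i counting down-moves:
  k=0: S(0,0) = 91.4200
  k=1: S(1,0) = 98.2941; S(1,1) = 85.0266
  k=2: S(2,0) = 105.6851; S(2,1) = 91.4200; S(2,2) = 79.0803
  k=3: S(3,0) = 113.6319; S(3,1) = 98.2941; S(3,2) = 85.0266; S(3,3) = 73.5499
  k=4: S(4,0) = 122.1762; S(4,1) = 105.6851; S(4,2) = 91.4200; S(4,3) = 79.0803; S(4,4) = 68.4063
Terminal payoffs V(N, i) = max(S_T - K, 0):
  V(4,0) = 40.676201; V(4,1) = 24.185138; V(4,2) = 9.920000; V(4,3) = 0.000000; V(4,4) = 0.000000
Backward induction: V(k, i) = exp(-r*dt) * [p * V(k+1, i) + (1-p) * V(k+1, i+1)].
  V(3,0) = exp(-r*dt) * [p*40.676201 + (1-p)*24.185138] = 32.487683
  V(3,1) = exp(-r*dt) * [p*24.185138 + (1-p)*9.920000] = 17.149910
  V(3,2) = exp(-r*dt) * [p*9.920000 + (1-p)*0.000000] = 5.057806
  V(3,3) = exp(-r*dt) * [p*0.000000 + (1-p)*0.000000] = 0.000000
  V(2,0) = exp(-r*dt) * [p*32.487683 + (1-p)*17.149910] = 24.895152
  V(2,1) = exp(-r*dt) * [p*17.149910 + (1-p)*5.057806] = 11.201000
  V(2,2) = exp(-r*dt) * [p*5.057806 + (1-p)*0.000000] = 2.578770
  V(1,0) = exp(-r*dt) * [p*24.895152 + (1-p)*11.201000] = 18.134195
  V(1,1) = exp(-r*dt) * [p*11.201000 + (1-p)*2.578770] = 6.963638
  V(0,0) = exp(-r*dt) * [p*18.134195 + (1-p)*6.963638] = 12.628653

Answer: Price = V(0,0) = 12.6287


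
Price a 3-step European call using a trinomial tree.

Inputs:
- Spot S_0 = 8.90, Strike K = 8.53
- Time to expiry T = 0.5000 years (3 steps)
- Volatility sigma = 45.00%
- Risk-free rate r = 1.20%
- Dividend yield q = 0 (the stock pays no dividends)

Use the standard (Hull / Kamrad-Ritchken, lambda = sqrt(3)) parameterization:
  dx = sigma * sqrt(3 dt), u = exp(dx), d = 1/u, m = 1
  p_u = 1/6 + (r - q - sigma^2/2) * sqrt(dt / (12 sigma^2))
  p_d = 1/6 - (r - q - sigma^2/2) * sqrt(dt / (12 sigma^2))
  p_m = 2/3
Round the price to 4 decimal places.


Answer: Price = V(0,0) = 1.2766

Derivation:
dt = T/N = 0.166667; dx = sigma*sqrt(3*dt) = 0.318198
u = exp(dx) = 1.374648; d = 1/u = 0.727459
p_u = 0.143293, p_m = 0.666667, p_d = 0.190040
Discount per step: exp(-r*dt) = 0.998002
Stock lattice S(k, j) with j the centered position index:
  k=0: S(0,+0) = 8.9000
  k=1: S(1,-1) = 6.4744; S(1,+0) = 8.9000; S(1,+1) = 12.2344
  k=2: S(2,-2) = 4.7098; S(2,-1) = 6.4744; S(2,+0) = 8.9000; S(2,+1) = 12.2344; S(2,+2) = 16.8180
  k=3: S(3,-3) = 3.4262; S(3,-2) = 4.7098; S(3,-1) = 6.4744; S(3,+0) = 8.9000; S(3,+1) = 12.2344; S(3,+2) = 16.8180; S(3,+3) = 23.1188
Terminal payoffs V(N, j) = max(S_T - K, 0):
  V(3,-3) = 0.000000; V(3,-2) = 0.000000; V(3,-1) = 0.000000; V(3,+0) = 0.370000; V(3,+1) = 3.704372; V(3,+2) = 8.287960; V(3,+3) = 14.588784
Backward induction: V(k, j) = exp(-r*dt) * [p_u * V(k+1, j+1) + p_m * V(k+1, j) + p_d * V(k+1, j-1)]
  V(2,-2) = exp(-r*dt) * [p_u*0.000000 + p_m*0.000000 + p_d*0.000000] = 0.000000
  V(2,-1) = exp(-r*dt) * [p_u*0.370000 + p_m*0.000000 + p_d*0.000000] = 0.052912
  V(2,+0) = exp(-r*dt) * [p_u*3.704372 + p_m*0.370000 + p_d*0.000000] = 0.775923
  V(2,+1) = exp(-r*dt) * [p_u*8.287960 + p_m*3.704372 + p_d*0.370000] = 3.720054
  V(2,+2) = exp(-r*dt) * [p_u*14.588784 + p_m*8.287960 + p_d*3.704372] = 8.303133
  V(1,-1) = exp(-r*dt) * [p_u*0.775923 + p_m*0.052912 + p_d*0.000000] = 0.146167
  V(1,+0) = exp(-r*dt) * [p_u*3.720054 + p_m*0.775923 + p_d*0.052912] = 1.058276
  V(1,+1) = exp(-r*dt) * [p_u*8.303133 + p_m*3.720054 + p_d*0.775923] = 3.809646
  V(0,+0) = exp(-r*dt) * [p_u*3.809646 + p_m*1.058276 + p_d*0.146167] = 1.276634


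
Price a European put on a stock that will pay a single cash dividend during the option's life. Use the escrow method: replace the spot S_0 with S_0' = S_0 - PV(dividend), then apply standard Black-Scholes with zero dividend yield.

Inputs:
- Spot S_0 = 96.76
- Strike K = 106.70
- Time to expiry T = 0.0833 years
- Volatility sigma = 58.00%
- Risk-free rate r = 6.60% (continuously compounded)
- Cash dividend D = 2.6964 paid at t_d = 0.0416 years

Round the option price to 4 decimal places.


Answer: Price = 14.3504

Derivation:
PV(D) = D * exp(-r * t_d) = 2.6964 * 0.99725817 = 2.68900692
S_0' = S_0 - PV(D) = 96.7600 - 2.68900692 = 94.07099308
d1 = (ln(S_0'/K) + (r + sigma^2/2)*T) / (sigma*sqrt(T)) = -0.63598430
d2 = d1 - sigma*sqrt(T) = -0.80338239
exp(-rT) = 0.99451729
N(-d1) = 0.73760667; N(-d2) = 0.78912312
P = K * exp(-rT) * N(-d2) - S_0' * N(-d1) = 106.7000 * 0.99451729 * 0.78912312 - 94.07099308 * 0.73760667 = 14.3504


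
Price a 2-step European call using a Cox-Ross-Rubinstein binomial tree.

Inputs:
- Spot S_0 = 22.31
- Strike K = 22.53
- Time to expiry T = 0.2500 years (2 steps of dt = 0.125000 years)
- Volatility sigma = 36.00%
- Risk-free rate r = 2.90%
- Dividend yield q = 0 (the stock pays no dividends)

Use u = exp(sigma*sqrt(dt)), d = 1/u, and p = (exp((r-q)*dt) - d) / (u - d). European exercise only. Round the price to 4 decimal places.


dt = T/N = 0.125000
u = exp(sigma*sqrt(dt)) = 1.135734; d = 1/u = 0.880488
p = (exp((r-q)*dt) - d) / (u - d) = 0.482451
Discount per step: exp(-r*dt) = 0.996382
Stock lattice S(k, i) with i counting down-moves:
  k=0: S(0,0) = 22.3100
  k=1: S(1,0) = 25.3382; S(1,1) = 19.6437
  k=2: S(2,0) = 28.7775; S(2,1) = 22.3100; S(2,2) = 17.2960
Terminal payoffs V(N, i) = max(S_T - K, 0):
  V(2,0) = 6.247489; V(2,1) = 0.000000; V(2,2) = 0.000000
Backward induction: V(k, i) = exp(-r*dt) * [p * V(k+1, i) + (1-p) * V(k+1, i+1)].
  V(1,0) = exp(-r*dt) * [p*6.247489 + (1-p)*0.000000] = 3.003200
  V(1,1) = exp(-r*dt) * [p*0.000000 + (1-p)*0.000000] = 0.000000
  V(0,0) = exp(-r*dt) * [p*3.003200 + (1-p)*0.000000] = 1.443654

Answer: Price = V(0,0) = 1.4437


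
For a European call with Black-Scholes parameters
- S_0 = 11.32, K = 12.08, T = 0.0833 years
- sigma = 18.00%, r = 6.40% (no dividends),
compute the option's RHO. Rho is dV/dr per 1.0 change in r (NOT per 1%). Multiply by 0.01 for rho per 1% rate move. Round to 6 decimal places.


Answer: Rho = 0.120277

Derivation:
d1 = -1.1221980877; d2 = -1.1741492186
phi(d1) = 0.2125447324; exp(-qT) = 1.0000000000; exp(-rT) = 0.9946829856
N(d2) = 0.1201676311
Rho = K*T*exp(-rT)*N(d2) = 12.0800 * 0.0833 * 0.9946829856 * 0.1201676311 = 0.120277


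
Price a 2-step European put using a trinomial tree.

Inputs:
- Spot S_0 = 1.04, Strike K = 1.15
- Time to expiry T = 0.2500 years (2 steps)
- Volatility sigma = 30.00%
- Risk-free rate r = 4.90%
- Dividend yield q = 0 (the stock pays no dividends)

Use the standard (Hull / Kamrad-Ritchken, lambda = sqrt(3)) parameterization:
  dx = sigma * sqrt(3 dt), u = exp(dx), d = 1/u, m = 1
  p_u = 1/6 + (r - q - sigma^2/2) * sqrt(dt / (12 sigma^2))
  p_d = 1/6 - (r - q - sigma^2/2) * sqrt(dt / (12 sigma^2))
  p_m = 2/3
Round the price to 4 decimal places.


dt = T/N = 0.125000; dx = sigma*sqrt(3*dt) = 0.183712
u = exp(dx) = 1.201669; d = 1/u = 0.832176
p_u = 0.168027, p_m = 0.666667, p_d = 0.165306
Discount per step: exp(-r*dt) = 0.993894
Stock lattice S(k, j) with j the centered position index:
  k=0: S(0,+0) = 1.0400
  k=1: S(1,-1) = 0.8655; S(1,+0) = 1.0400; S(1,+1) = 1.2497
  k=2: S(2,-2) = 0.7202; S(2,-1) = 0.8655; S(2,+0) = 1.0400; S(2,+1) = 1.2497; S(2,+2) = 1.5018
Terminal payoffs V(N, j) = max(K - S_T, 0):
  V(2,-2) = 0.429783; V(2,-1) = 0.284537; V(2,+0) = 0.110000; V(2,+1) = 0.000000; V(2,+2) = 0.000000
Backward induction: V(k, j) = exp(-r*dt) * [p_u * V(k+1, j+1) + p_m * V(k+1, j) + p_d * V(k+1, j-1)]
  V(1,-1) = exp(-r*dt) * [p_u*0.110000 + p_m*0.284537 + p_d*0.429783] = 0.277515
  V(1,+0) = exp(-r*dt) * [p_u*0.000000 + p_m*0.110000 + p_d*0.284537] = 0.119634
  V(1,+1) = exp(-r*dt) * [p_u*0.000000 + p_m*0.000000 + p_d*0.110000] = 0.018073
  V(0,+0) = exp(-r*dt) * [p_u*0.018073 + p_m*0.119634 + p_d*0.277515] = 0.127882

Answer: Price = V(0,0) = 0.1279


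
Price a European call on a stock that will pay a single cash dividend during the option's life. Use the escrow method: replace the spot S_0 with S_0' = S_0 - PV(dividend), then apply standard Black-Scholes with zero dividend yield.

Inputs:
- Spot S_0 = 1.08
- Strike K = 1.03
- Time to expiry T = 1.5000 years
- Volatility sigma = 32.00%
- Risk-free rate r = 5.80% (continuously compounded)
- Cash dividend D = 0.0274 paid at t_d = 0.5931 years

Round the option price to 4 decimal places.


PV(D) = D * exp(-r * t_d) = 0.0274 * 0.96618515 = 0.02647347
S_0' = S_0 - PV(D) = 1.0800 - 0.02647347 = 1.05352653
d1 = (ln(S_0'/K) + (r + sigma^2/2)*T) / (sigma*sqrt(T)) = 0.47556928
d2 = d1 - sigma*sqrt(T) = 0.08365092
exp(-rT) = 0.91667710
N(d1) = 0.68280937; N(d2) = 0.53333301
C = S_0' * N(d1) - K * exp(-rT) * N(d2) = 1.05352653 * 0.68280937 - 1.0300 * 0.91667710 * 0.53333301 = 0.2158

Answer: Price = 0.2158


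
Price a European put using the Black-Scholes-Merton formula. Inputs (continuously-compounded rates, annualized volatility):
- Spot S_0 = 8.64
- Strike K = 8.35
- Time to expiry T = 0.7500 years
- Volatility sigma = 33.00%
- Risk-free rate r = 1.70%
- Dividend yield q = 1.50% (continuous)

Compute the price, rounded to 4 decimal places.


d1 = (ln(S/K) + (r - q + 0.5*sigma^2) * T) / (sigma * sqrt(T)) = 0.26760550
d2 = d1 - sigma * sqrt(T) = -0.01818288
exp(-rT) = 0.98733094; exp(-qT) = 0.98881304
P = K * exp(-rT) * N(-d2) - S_0 * exp(-qT) * N(-d1)
N(-d1) = 0.39450150; N(-d2) = 0.50725352
P = 8.3500 * 0.98733094 * 0.50725352 - 8.6400 * 0.98881304 * 0.39450150 = 0.8115

Answer: Price = 0.8115


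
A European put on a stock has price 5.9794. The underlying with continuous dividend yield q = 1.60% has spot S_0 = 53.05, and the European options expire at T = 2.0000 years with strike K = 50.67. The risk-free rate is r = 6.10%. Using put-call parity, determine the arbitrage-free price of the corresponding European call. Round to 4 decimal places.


Answer: Call price = 12.5082

Derivation:
Put-call parity: C - P = S_0 * exp(-qT) - K * exp(-rT).
S_0 * exp(-qT) = 53.0500 * 0.96850658 = 51.37927418
K * exp(-rT) = 50.6700 * 0.88514837 = 44.85046783
C = P + S*exp(-qT) - K*exp(-rT)
C = 5.9794 + 51.37927418 - 44.85046783 = 12.5082


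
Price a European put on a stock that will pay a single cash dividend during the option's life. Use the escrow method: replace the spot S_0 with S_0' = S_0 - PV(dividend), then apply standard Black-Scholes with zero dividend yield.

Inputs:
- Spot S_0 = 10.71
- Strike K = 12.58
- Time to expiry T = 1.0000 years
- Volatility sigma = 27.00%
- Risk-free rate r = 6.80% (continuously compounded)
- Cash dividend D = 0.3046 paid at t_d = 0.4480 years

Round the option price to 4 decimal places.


PV(D) = D * exp(-r * t_d) = 0.3046 * 0.96999535 = 0.29546058
S_0' = S_0 - PV(D) = 10.7100 - 0.29546058 = 10.41453942
d1 = (ln(S_0'/K) + (r + sigma^2/2)*T) / (sigma*sqrt(T)) = -0.31279778
d2 = d1 - sigma*sqrt(T) = -0.58279778
exp(-rT) = 0.93426047
N(-d1) = 0.62278285; N(-d2) = 0.71998528
P = K * exp(-rT) * N(-d2) - S_0' * N(-d1) = 12.5800 * 0.93426047 * 0.71998528 - 10.41453942 * 0.62278285 = 1.9760

Answer: Price = 1.9760


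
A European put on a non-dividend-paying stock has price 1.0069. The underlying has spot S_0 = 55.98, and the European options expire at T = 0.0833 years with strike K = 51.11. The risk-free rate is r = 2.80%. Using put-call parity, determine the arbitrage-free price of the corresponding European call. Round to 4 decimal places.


Answer: Call price = 5.9960

Derivation:
Put-call parity: C - P = S_0 * exp(-qT) - K * exp(-rT).
S_0 * exp(-qT) = 55.9800 * 1.00000000 = 55.98000000
K * exp(-rT) = 51.1100 * 0.99767032 = 50.99092995
C = P + S*exp(-qT) - K*exp(-rT)
C = 1.0069 + 55.98000000 - 50.99092995 = 5.9960


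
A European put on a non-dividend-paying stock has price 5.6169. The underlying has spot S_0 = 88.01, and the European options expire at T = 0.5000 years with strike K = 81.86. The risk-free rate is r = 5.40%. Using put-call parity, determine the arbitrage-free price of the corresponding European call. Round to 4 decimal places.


Answer: Call price = 13.9475

Derivation:
Put-call parity: C - P = S_0 * exp(-qT) - K * exp(-rT).
S_0 * exp(-qT) = 88.0100 * 1.00000000 = 88.01000000
K * exp(-rT) = 81.8600 * 0.97336124 = 79.67935123
C = P + S*exp(-qT) - K*exp(-rT)
C = 5.6169 + 88.01000000 - 79.67935123 = 13.9475


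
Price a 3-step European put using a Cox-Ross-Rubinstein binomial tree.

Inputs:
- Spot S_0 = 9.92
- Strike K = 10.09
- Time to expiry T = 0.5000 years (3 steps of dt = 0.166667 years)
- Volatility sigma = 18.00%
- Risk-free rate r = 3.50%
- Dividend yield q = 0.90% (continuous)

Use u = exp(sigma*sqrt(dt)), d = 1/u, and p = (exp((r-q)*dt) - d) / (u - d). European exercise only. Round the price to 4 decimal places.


Answer: Price = V(0,0) = 0.5591

Derivation:
dt = T/N = 0.166667
u = exp(sigma*sqrt(dt)) = 1.076252; d = 1/u = 0.929150
p = (exp((r-q)*dt) - d) / (u - d) = 0.511159
Discount per step: exp(-r*dt) = 0.994184
Stock lattice S(k, i) with i counting down-moves:
  k=0: S(0,0) = 9.9200
  k=1: S(1,0) = 10.6764; S(1,1) = 9.2172
  k=2: S(2,0) = 11.4905; S(2,1) = 9.9200; S(2,2) = 8.5641
  k=3: S(3,0) = 12.3667; S(3,1) = 10.6764; S(3,2) = 9.2172; S(3,3) = 7.9574
Terminal payoffs V(N, i) = max(K - S_T, 0):
  V(3,0) = 0.000000; V(3,1) = 0.000000; V(3,2) = 0.872828; V(3,3) = 2.132628
Backward induction: V(k, i) = exp(-r*dt) * [p * V(k+1, i) + (1-p) * V(k+1, i+1)].
  V(2,0) = exp(-r*dt) * [p*0.000000 + (1-p)*0.000000] = 0.000000
  V(2,1) = exp(-r*dt) * [p*0.000000 + (1-p)*0.872828] = 0.424193
  V(2,2) = exp(-r*dt) * [p*0.872828 + (1-p)*2.132628] = 1.480011
  V(1,0) = exp(-r*dt) * [p*0.000000 + (1-p)*0.424193] = 0.206157
  V(1,1) = exp(-r*dt) * [p*0.424193 + (1-p)*1.480011] = 0.934851
  V(0,0) = exp(-r*dt) * [p*0.206157 + (1-p)*0.934851] = 0.559101


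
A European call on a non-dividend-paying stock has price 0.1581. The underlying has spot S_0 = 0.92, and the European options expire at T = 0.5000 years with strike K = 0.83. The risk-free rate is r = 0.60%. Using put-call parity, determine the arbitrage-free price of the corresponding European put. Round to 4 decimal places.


Answer: Put price = 0.0656

Derivation:
Put-call parity: C - P = S_0 * exp(-qT) - K * exp(-rT).
S_0 * exp(-qT) = 0.9200 * 1.00000000 = 0.92000000
K * exp(-rT) = 0.8300 * 0.99700450 = 0.82751373
P = C - S*exp(-qT) + K*exp(-rT)
P = 0.1581 - 0.92000000 + 0.82751373 = 0.0656


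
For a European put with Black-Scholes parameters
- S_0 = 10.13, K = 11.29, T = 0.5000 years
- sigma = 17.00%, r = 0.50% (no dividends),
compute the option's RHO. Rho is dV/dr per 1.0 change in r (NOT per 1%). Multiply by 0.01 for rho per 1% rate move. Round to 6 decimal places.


d1 = -0.8210013847; d2 = -0.9412095375
phi(d1) = 0.2848022583; exp(-qT) = 1.0000000000; exp(-rT) = 0.9975031224
N(-d2) = 0.8267012549
Rho = -K*T*exp(-rT)*N(-d2) = -11.2900 * 0.5000 * 0.9975031224 * 0.8267012549 = -4.655076

Answer: Rho = -4.655076


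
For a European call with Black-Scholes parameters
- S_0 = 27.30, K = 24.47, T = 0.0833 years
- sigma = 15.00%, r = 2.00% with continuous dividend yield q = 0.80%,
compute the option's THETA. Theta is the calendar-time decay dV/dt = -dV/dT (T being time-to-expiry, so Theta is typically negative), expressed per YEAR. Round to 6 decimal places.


Answer: Theta = -0.372002

Derivation:
d1 = 2.5726227209; d2 = 2.5293301118
phi(d1) = 0.0145795945; exp(-qT) = 0.9993338220; exp(-rT) = 0.9983353870
Theta = -S*exp(-qT)*phi(d1)*sigma/(2*sqrt(T)) - r*K*exp(-rT)*N(d2) + q*S*exp(-qT)*N(d1)
N(d1) = 0.9949534417; N(d2) = 0.9942859758; sqrt(T) = 0.2886173938
Term 1 = -27.3000 * 0.9993338220 * 0.0145795945 * 0.1500 / (2 * 0.2886173938) = -0.1033611758
Term 2 = -0.0200 * 24.4700 * 0.9983353870 * 0.9942859758 = -0.4857935500
Term 3 = 0.0080 * 27.3000 * 0.9993338220 * 0.9949534417 = 0.2171530726
Theta = -0.1033611758 + (-0.4857935500) + (0.2171530726) = -0.372002


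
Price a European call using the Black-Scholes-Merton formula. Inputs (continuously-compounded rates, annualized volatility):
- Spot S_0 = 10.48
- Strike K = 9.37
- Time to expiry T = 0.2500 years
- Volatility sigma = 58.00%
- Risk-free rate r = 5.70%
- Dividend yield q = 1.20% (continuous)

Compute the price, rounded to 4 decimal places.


d1 = (ln(S/K) + (r - q + 0.5*sigma^2) * T) / (sigma * sqrt(T)) = 0.56984684
d2 = d1 - sigma * sqrt(T) = 0.27984684
exp(-rT) = 0.98585105; exp(-qT) = 0.99700450
C = S_0 * exp(-qT) * N(d1) - K * exp(-rT) * N(d2)
N(d1) = 0.71560921; N(d2) = 0.61020249
C = 10.4800 * 0.99700450 * 0.71560921 - 9.3700 * 0.98585105 * 0.61020249 = 1.8404

Answer: Price = 1.8404


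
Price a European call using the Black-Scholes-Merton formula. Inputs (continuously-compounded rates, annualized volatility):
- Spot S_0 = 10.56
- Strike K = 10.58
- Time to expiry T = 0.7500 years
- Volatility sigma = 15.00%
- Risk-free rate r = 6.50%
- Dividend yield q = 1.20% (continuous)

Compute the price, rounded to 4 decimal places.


Answer: Price = 0.7487

Derivation:
d1 = (ln(S/K) + (r - q + 0.5*sigma^2) * T) / (sigma * sqrt(T)) = 0.35638178
d2 = d1 - sigma * sqrt(T) = 0.22647797
exp(-rT) = 0.95241920; exp(-qT) = 0.99104038
C = S_0 * exp(-qT) * N(d1) - K * exp(-rT) * N(d2)
N(d1) = 0.63922267; N(d2) = 0.58958516
C = 10.5600 * 0.99104038 * 0.63922267 - 10.5800 * 0.95241920 * 0.58958516 = 0.7487


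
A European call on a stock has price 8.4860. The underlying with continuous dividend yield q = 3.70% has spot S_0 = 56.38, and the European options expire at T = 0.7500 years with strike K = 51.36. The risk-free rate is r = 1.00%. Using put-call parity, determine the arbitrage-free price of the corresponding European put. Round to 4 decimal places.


Answer: Put price = 4.6253

Derivation:
Put-call parity: C - P = S_0 * exp(-qT) - K * exp(-rT).
S_0 * exp(-qT) = 56.3800 * 0.97263149 = 54.83696365
K * exp(-rT) = 51.3600 * 0.99252805 = 50.97624090
P = C - S*exp(-qT) + K*exp(-rT)
P = 8.4860 - 54.83696365 + 50.97624090 = 4.6253


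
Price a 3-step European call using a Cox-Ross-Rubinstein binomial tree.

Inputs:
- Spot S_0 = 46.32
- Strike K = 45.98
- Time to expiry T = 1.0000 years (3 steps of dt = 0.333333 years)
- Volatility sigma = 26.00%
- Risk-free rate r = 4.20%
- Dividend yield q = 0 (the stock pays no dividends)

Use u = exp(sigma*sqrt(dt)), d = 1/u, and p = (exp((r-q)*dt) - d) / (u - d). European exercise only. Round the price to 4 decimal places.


Answer: Price = V(0,0) = 6.2527

Derivation:
dt = T/N = 0.333333
u = exp(sigma*sqrt(dt)) = 1.161963; d = 1/u = 0.860612
p = (exp((r-q)*dt) - d) / (u - d) = 0.509327
Discount per step: exp(-r*dt) = 0.986098
Stock lattice S(k, i) with i counting down-moves:
  k=0: S(0,0) = 46.3200
  k=1: S(1,0) = 53.8221; S(1,1) = 39.8636
  k=2: S(2,0) = 62.5394; S(2,1) = 46.3200; S(2,2) = 34.3071
  k=3: S(3,0) = 72.6684; S(3,1) = 53.8221; S(3,2) = 39.8636; S(3,3) = 29.5251
Terminal payoffs V(N, i) = max(S_T - K, 0):
  V(3,0) = 26.688430; V(3,1) = 7.842140; V(3,2) = 0.000000; V(3,3) = 0.000000
Backward induction: V(k, i) = exp(-r*dt) * [p * V(k+1, i) + (1-p) * V(k+1, i+1)].
  V(2,0) = exp(-r*dt) * [p*26.688430 + (1-p)*7.842140] = 17.198586
  V(2,1) = exp(-r*dt) * [p*7.842140 + (1-p)*0.000000] = 3.938682
  V(2,2) = exp(-r*dt) * [p*0.000000 + (1-p)*0.000000] = 0.000000
  V(1,0) = exp(-r*dt) * [p*17.198586 + (1-p)*3.938682] = 10.543656
  V(1,1) = exp(-r*dt) * [p*3.938682 + (1-p)*0.000000] = 1.978187
  V(0,0) = exp(-r*dt) * [p*10.543656 + (1-p)*1.978187] = 6.252657


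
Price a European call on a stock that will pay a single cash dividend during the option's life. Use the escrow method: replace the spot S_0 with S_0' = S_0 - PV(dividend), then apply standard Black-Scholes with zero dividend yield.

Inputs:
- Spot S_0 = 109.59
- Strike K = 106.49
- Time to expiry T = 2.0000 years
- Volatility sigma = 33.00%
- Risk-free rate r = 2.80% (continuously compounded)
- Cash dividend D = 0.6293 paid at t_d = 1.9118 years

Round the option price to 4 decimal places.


PV(D) = D * exp(-r * t_d) = 0.6293 * 0.94787713 = 0.59649907
S_0' = S_0 - PV(D) = 109.5900 - 0.59649907 = 108.99350093
d1 = (ln(S_0'/K) + (r + sigma^2/2)*T) / (sigma*sqrt(T)) = 0.40313052
d2 = d1 - sigma*sqrt(T) = -0.06355996
exp(-rT) = 0.94553914
N(d1) = 0.65657389; N(d2) = 0.47466031
C = S_0' * N(d1) - K * exp(-rT) * N(d2) = 108.99350093 * 0.65657389 - 106.4900 * 0.94553914 * 0.47466031 = 23.7685

Answer: Price = 23.7685


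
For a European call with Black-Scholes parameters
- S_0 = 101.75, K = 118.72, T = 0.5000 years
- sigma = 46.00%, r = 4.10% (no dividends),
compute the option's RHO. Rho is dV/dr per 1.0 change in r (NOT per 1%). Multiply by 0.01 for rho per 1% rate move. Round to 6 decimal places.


Answer: Rho = 16.460431

Derivation:
d1 = -0.2485601930; d2 = -0.5738293124
phi(d1) = 0.3868069228; exp(-qT) = 1.0000000000; exp(-rT) = 0.9797086965
N(d2) = 0.2830416555
Rho = K*T*exp(-rT)*N(d2) = 118.7200 * 0.5000 * 0.9797086965 * 0.2830416555 = 16.460431


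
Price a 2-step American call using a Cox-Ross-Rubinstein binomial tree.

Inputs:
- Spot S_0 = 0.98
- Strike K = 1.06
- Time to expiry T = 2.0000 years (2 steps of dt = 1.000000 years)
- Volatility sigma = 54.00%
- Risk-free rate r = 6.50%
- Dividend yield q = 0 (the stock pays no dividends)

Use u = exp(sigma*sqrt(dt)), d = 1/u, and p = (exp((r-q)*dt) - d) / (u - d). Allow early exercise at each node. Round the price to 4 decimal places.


dt = T/N = 1.000000
u = exp(sigma*sqrt(dt)) = 1.716007; d = 1/u = 0.582748
p = (exp((r-q)*dt) - d) / (u - d) = 0.427449
Discount per step: exp(-r*dt) = 0.937067
Stock lattice S(k, i) with i counting down-moves:
  k=0: S(0,0) = 0.9800
  k=1: S(1,0) = 1.6817; S(1,1) = 0.5711
  k=2: S(2,0) = 2.8858; S(2,1) = 0.9800; S(2,2) = 0.3328
Terminal payoffs V(N, i) = max(S_T - K, 0):
  V(2,0) = 1.825786; V(2,1) = 0.000000; V(2,2) = 0.000000
Backward induction: V(k, i) = exp(-r*dt) * [p * V(k+1, i) + (1-p) * V(k+1, i+1)]; then take max(V_cont, immediate exercise) for American.
  V(1,0) = exp(-r*dt) * [p*1.825786 + (1-p)*0.000000] = 0.731317; exercise = 0.621687; V(1,0) = max -> 0.731317
  V(1,1) = exp(-r*dt) * [p*0.000000 + (1-p)*0.000000] = 0.000000; exercise = 0.000000; V(1,1) = max -> 0.000000
  V(0,0) = exp(-r*dt) * [p*0.731317 + (1-p)*0.000000] = 0.292928; exercise = 0.000000; V(0,0) = max -> 0.292928

Answer: Price = V(0,0) = 0.2929


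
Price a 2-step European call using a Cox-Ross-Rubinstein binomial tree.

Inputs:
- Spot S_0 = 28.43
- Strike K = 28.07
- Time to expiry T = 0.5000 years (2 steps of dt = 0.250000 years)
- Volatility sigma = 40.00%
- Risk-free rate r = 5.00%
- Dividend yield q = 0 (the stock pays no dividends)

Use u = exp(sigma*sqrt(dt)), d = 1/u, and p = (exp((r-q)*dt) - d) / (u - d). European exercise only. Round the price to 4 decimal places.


Answer: Price = V(0,0) = 3.4171

Derivation:
dt = T/N = 0.250000
u = exp(sigma*sqrt(dt)) = 1.221403; d = 1/u = 0.818731
p = (exp((r-q)*dt) - d) / (u - d) = 0.481403
Discount per step: exp(-r*dt) = 0.987578
Stock lattice S(k, i) with i counting down-moves:
  k=0: S(0,0) = 28.4300
  k=1: S(1,0) = 34.7245; S(1,1) = 23.2765
  k=2: S(2,0) = 42.4126; S(2,1) = 28.4300; S(2,2) = 19.0572
Terminal payoffs V(N, i) = max(S_T - K, 0):
  V(2,0) = 14.342576; V(2,1) = 0.360000; V(2,2) = 0.000000
Backward induction: V(k, i) = exp(-r*dt) * [p * V(k+1, i) + (1-p) * V(k+1, i+1)].
  V(1,0) = exp(-r*dt) * [p*14.342576 + (1-p)*0.360000] = 7.003172
  V(1,1) = exp(-r*dt) * [p*0.360000 + (1-p)*0.000000] = 0.171152
  V(0,0) = exp(-r*dt) * [p*7.003172 + (1-p)*0.171152] = 3.417128


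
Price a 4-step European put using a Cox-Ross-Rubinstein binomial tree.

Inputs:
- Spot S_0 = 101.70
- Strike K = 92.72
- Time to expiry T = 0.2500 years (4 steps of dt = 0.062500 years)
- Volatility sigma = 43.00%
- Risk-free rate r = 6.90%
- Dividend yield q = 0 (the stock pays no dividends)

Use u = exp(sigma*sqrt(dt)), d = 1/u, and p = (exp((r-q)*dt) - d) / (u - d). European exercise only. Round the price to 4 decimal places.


dt = T/N = 0.062500
u = exp(sigma*sqrt(dt)) = 1.113491; d = 1/u = 0.898077
p = (exp((r-q)*dt) - d) / (u - d) = 0.493214
Discount per step: exp(-r*dt) = 0.995697
Stock lattice S(k, i) with i counting down-moves:
  k=0: S(0,0) = 101.7000
  k=1: S(1,0) = 113.2420; S(1,1) = 91.3344
  k=2: S(2,0) = 126.0940; S(2,1) = 101.7000; S(2,2) = 82.0253
  k=3: S(3,0) = 140.4045; S(3,1) = 113.2420; S(3,2) = 91.3344; S(3,3) = 73.6650
  k=4: S(4,0) = 156.3391; S(4,1) = 126.0940; S(4,2) = 101.7000; S(4,3) = 82.0253; S(4,4) = 66.1568
Terminal payoffs V(N, i) = max(K - S_T, 0):
  V(4,0) = 0.000000; V(4,1) = 0.000000; V(4,2) = 0.000000; V(4,3) = 10.694736; V(4,4) = 26.563225
Backward induction: V(k, i) = exp(-r*dt) * [p * V(k+1, i) + (1-p) * V(k+1, i+1)].
  V(3,0) = exp(-r*dt) * [p*0.000000 + (1-p)*0.000000] = 0.000000
  V(3,1) = exp(-r*dt) * [p*0.000000 + (1-p)*0.000000] = 0.000000
  V(3,2) = exp(-r*dt) * [p*0.000000 + (1-p)*10.694736] = 5.396623
  V(3,3) = exp(-r*dt) * [p*10.694736 + (1-p)*26.563225] = 18.656042
  V(2,0) = exp(-r*dt) * [p*0.000000 + (1-p)*0.000000] = 0.000000
  V(2,1) = exp(-r*dt) * [p*0.000000 + (1-p)*5.396623] = 2.723166
  V(2,2) = exp(-r*dt) * [p*5.396623 + (1-p)*18.656042] = 12.064176
  V(1,0) = exp(-r*dt) * [p*0.000000 + (1-p)*2.723166] = 1.374125
  V(1,1) = exp(-r*dt) * [p*2.723166 + (1-p)*12.064176] = 7.424973
  V(0,0) = exp(-r*dt) * [p*1.374125 + (1-p)*7.424973] = 4.421503

Answer: Price = V(0,0) = 4.4215


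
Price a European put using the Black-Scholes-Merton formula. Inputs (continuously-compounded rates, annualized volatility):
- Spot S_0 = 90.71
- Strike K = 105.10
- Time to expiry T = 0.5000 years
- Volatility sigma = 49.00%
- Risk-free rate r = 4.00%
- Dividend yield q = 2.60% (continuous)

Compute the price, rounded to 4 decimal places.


d1 = (ln(S/K) + (r - q + 0.5*sigma^2) * T) / (sigma * sqrt(T)) = -0.23152602
d2 = d1 - sigma * sqrt(T) = -0.57800834
exp(-rT) = 0.98019867; exp(-qT) = 0.98708414
P = K * exp(-rT) * N(-d2) - S_0 * exp(-qT) * N(-d1)
N(-d1) = 0.59154691; N(-d2) = 0.71837076
P = 105.1000 * 0.98019867 * 0.71837076 - 90.7100 * 0.98708414 * 0.59154691 = 21.0396

Answer: Price = 21.0396


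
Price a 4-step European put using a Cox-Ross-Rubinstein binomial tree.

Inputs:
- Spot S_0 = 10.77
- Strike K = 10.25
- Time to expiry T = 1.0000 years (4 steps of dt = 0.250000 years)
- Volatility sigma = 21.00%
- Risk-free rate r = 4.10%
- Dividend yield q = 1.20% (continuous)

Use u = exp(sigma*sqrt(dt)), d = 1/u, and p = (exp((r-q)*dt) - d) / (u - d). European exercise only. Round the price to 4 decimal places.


dt = T/N = 0.250000
u = exp(sigma*sqrt(dt)) = 1.110711; d = 1/u = 0.900325
p = (exp((r-q)*dt) - d) / (u - d) = 0.508360
Discount per step: exp(-r*dt) = 0.989802
Stock lattice S(k, i) with i counting down-moves:
  k=0: S(0,0) = 10.7700
  k=1: S(1,0) = 11.9624; S(1,1) = 9.6965
  k=2: S(2,0) = 13.2867; S(2,1) = 10.7700; S(2,2) = 8.7300
  k=3: S(3,0) = 14.7577; S(3,1) = 11.9624; S(3,2) = 9.6965; S(3,3) = 7.8598
  k=4: S(4,0) = 16.3915; S(4,1) = 13.2867; S(4,2) = 10.7700; S(4,3) = 8.7300; S(4,4) = 7.0764
Terminal payoffs V(N, i) = max(K - S_T, 0):
  V(4,0) = 0.000000; V(4,1) = 0.000000; V(4,2) = 0.000000; V(4,3) = 1.520008; V(4,4) = 3.173606
Backward induction: V(k, i) = exp(-r*dt) * [p * V(k+1, i) + (1-p) * V(k+1, i+1)].
  V(3,0) = exp(-r*dt) * [p*0.000000 + (1-p)*0.000000] = 0.000000
  V(3,1) = exp(-r*dt) * [p*0.000000 + (1-p)*0.000000] = 0.000000
  V(3,2) = exp(-r*dt) * [p*0.000000 + (1-p)*1.520008] = 0.739676
  V(3,3) = exp(-r*dt) * [p*1.520008 + (1-p)*3.173606] = 2.309192
  V(2,0) = exp(-r*dt) * [p*0.000000 + (1-p)*0.000000] = 0.000000
  V(2,1) = exp(-r*dt) * [p*0.000000 + (1-p)*0.739676] = 0.359946
  V(2,2) = exp(-r*dt) * [p*0.739676 + (1-p)*2.309192] = 1.495902
  V(1,0) = exp(-r*dt) * [p*0.000000 + (1-p)*0.359946] = 0.175159
  V(1,1) = exp(-r*dt) * [p*0.359946 + (1-p)*1.495902] = 0.909062
  V(0,0) = exp(-r*dt) * [p*0.175159 + (1-p)*0.909062] = 0.530510

Answer: Price = V(0,0) = 0.5305


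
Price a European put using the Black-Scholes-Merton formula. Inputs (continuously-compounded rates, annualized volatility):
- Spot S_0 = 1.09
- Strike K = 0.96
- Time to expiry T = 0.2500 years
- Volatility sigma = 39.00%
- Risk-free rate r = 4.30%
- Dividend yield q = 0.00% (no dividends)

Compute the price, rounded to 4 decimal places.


Answer: Price = 0.0280

Derivation:
d1 = (ln(S/K) + (r - q + 0.5*sigma^2) * T) / (sigma * sqrt(T)) = 0.80390867
d2 = d1 - sigma * sqrt(T) = 0.60890867
exp(-rT) = 0.98930757; exp(-qT) = 1.00000000
P = K * exp(-rT) * N(-d2) - S_0 * exp(-qT) * N(-d1)
N(-d1) = 0.21072486; N(-d2) = 0.27129249
P = 0.9600 * 0.98930757 * 0.27129249 - 1.0900 * 1.00000000 * 0.21072486 = 0.0280


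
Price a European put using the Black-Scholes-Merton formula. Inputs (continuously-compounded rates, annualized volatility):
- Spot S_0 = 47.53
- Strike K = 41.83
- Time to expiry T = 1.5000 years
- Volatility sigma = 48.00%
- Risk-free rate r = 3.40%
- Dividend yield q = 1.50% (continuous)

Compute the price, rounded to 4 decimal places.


Answer: Price = 6.9451

Derivation:
d1 = (ln(S/K) + (r - q + 0.5*sigma^2) * T) / (sigma * sqrt(T)) = 0.55972083
d2 = d1 - sigma * sqrt(T) = -0.02815671
exp(-rT) = 0.95027867; exp(-qT) = 0.97775124
P = K * exp(-rT) * N(-d2) - S_0 * exp(-qT) * N(-d1)
N(-d1) = 0.28783494; N(-d2) = 0.51123142
P = 41.8300 * 0.95027867 * 0.51123142 - 47.5300 * 0.97775124 * 0.28783494 = 6.9451


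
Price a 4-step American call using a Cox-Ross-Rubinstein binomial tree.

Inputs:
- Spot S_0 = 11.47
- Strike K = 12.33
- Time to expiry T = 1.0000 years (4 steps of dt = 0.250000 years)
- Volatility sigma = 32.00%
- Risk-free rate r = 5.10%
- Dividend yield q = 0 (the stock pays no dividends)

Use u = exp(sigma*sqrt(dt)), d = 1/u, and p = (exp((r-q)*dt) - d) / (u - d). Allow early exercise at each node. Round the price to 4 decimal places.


dt = T/N = 0.250000
u = exp(sigma*sqrt(dt)) = 1.173511; d = 1/u = 0.852144
p = (exp((r-q)*dt) - d) / (u - d) = 0.500013
Discount per step: exp(-r*dt) = 0.987331
Stock lattice S(k, i) with i counting down-moves:
  k=0: S(0,0) = 11.4700
  k=1: S(1,0) = 13.4602; S(1,1) = 9.7741
  k=2: S(2,0) = 15.7957; S(2,1) = 11.4700; S(2,2) = 8.3289
  k=3: S(3,0) = 18.5364; S(3,1) = 13.4602; S(3,2) = 9.7741; S(3,3) = 7.0974
  k=4: S(4,0) = 21.7526; S(4,1) = 15.7957; S(4,2) = 11.4700; S(4,3) = 8.3289; S(4,4) = 6.0480
Terminal payoffs V(N, i) = max(S_T - K, 0):
  V(4,0) = 9.422636; V(4,1) = 3.465655; V(4,2) = 0.000000; V(4,3) = 0.000000; V(4,4) = 0.000000
Backward induction: V(k, i) = exp(-r*dt) * [p * V(k+1, i) + (1-p) * V(k+1, i+1)]; then take max(V_cont, immediate exercise) for American.
  V(3,0) = exp(-r*dt) * [p*9.422636 + (1-p)*3.465655] = 6.362583; exercise = 6.206373; V(3,0) = max -> 6.362583
  V(3,1) = exp(-r*dt) * [p*3.465655 + (1-p)*0.000000] = 1.710920; exercise = 1.130170; V(3,1) = max -> 1.710920
  V(3,2) = exp(-r*dt) * [p*0.000000 + (1-p)*0.000000] = 0.000000; exercise = 0.000000; V(3,2) = max -> 0.000000
  V(3,3) = exp(-r*dt) * [p*0.000000 + (1-p)*0.000000] = 0.000000; exercise = 0.000000; V(3,3) = max -> 0.000000
  V(2,0) = exp(-r*dt) * [p*6.362583 + (1-p)*1.710920] = 3.985671; exercise = 3.465655; V(2,0) = max -> 3.985671
  V(2,1) = exp(-r*dt) * [p*1.710920 + (1-p)*0.000000] = 0.844645; exercise = 0.000000; V(2,1) = max -> 0.844645
  V(2,2) = exp(-r*dt) * [p*0.000000 + (1-p)*0.000000] = 0.000000; exercise = 0.000000; V(2,2) = max -> 0.000000
  V(1,0) = exp(-r*dt) * [p*3.985671 + (1-p)*0.844645] = 2.384602; exercise = 1.130170; V(1,0) = max -> 2.384602
  V(1,1) = exp(-r*dt) * [p*0.844645 + (1-p)*0.000000] = 0.416983; exercise = 0.000000; V(1,1) = max -> 0.416983
  V(0,0) = exp(-r*dt) * [p*2.384602 + (1-p)*0.416983] = 1.383072; exercise = 0.000000; V(0,0) = max -> 1.383072

Answer: Price = V(0,0) = 1.3831


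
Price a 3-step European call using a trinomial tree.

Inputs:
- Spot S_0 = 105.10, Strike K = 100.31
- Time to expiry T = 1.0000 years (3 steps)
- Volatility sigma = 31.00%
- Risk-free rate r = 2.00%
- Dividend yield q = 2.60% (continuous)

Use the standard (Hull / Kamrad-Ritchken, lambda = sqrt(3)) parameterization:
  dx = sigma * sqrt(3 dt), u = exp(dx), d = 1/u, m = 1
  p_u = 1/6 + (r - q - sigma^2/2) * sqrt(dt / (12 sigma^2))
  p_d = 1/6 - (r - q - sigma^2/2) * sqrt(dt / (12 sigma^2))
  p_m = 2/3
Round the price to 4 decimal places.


Answer: Price = V(0,0) = 14.0493

Derivation:
dt = T/N = 0.333333; dx = sigma*sqrt(3*dt) = 0.310000
u = exp(dx) = 1.363425; d = 1/u = 0.733447
p_u = 0.137608, p_m = 0.666667, p_d = 0.195726
Discount per step: exp(-r*dt) = 0.993356
Stock lattice S(k, j) with j the centered position index:
  k=0: S(0,+0) = 105.1000
  k=1: S(1,-1) = 77.0853; S(1,+0) = 105.1000; S(1,+1) = 143.2960
  k=2: S(2,-2) = 56.5380; S(2,-1) = 77.0853; S(2,+0) = 105.1000; S(2,+1) = 143.2960; S(2,+2) = 195.3733
  k=3: S(3,-3) = 41.4676; S(3,-2) = 56.5380; S(3,-1) = 77.0853; S(3,+0) = 105.1000; S(3,+1) = 143.2960; S(3,+2) = 195.3733; S(3,+3) = 266.3769
Terminal payoffs V(N, j) = max(S_T - K, 0):
  V(3,-3) = 0.000000; V(3,-2) = 0.000000; V(3,-1) = 0.000000; V(3,+0) = 4.790000; V(3,+1) = 42.985979; V(3,+2) = 95.063337; V(3,+3) = 166.066915
Backward induction: V(k, j) = exp(-r*dt) * [p_u * V(k+1, j+1) + p_m * V(k+1, j) + p_d * V(k+1, j-1)]
  V(2,-2) = exp(-r*dt) * [p_u*0.000000 + p_m*0.000000 + p_d*0.000000] = 0.000000
  V(2,-1) = exp(-r*dt) * [p_u*4.790000 + p_m*0.000000 + p_d*0.000000] = 0.654760
  V(2,+0) = exp(-r*dt) * [p_u*42.985979 + p_m*4.790000 + p_d*0.000000] = 9.048006
  V(2,+1) = exp(-r*dt) * [p_u*95.063337 + p_m*42.985979 + p_d*4.790000] = 42.392715
  V(2,+2) = exp(-r*dt) * [p_u*166.066915 + p_m*95.063337 + p_d*42.985979] = 94.012239
  V(1,-1) = exp(-r*dt) * [p_u*9.048006 + p_m*0.654760 + p_d*0.000000] = 1.670407
  V(1,+0) = exp(-r*dt) * [p_u*42.392715 + p_m*9.048006 + p_d*0.654760] = 11.914022
  V(1,+1) = exp(-r*dt) * [p_u*94.012239 + p_m*42.392715 + p_d*9.048006] = 42.684019
  V(0,+0) = exp(-r*dt) * [p_u*42.684019 + p_m*11.914022 + p_d*1.670407] = 14.049291


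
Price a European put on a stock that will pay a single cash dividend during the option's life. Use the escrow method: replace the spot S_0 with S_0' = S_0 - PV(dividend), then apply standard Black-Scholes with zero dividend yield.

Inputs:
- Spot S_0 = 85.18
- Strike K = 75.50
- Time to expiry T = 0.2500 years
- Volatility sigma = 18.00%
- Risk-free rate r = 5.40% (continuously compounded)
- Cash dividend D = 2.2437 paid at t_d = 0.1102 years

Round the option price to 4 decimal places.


PV(D) = D * exp(-r * t_d) = 2.2437 * 0.99406687 = 2.23038784
S_0' = S_0 - PV(D) = 85.1800 - 2.23038784 = 82.94961216
d1 = (ln(S_0'/K) + (r + sigma^2/2)*T) / (sigma*sqrt(T)) = 1.24056316
d2 = d1 - sigma*sqrt(T) = 1.15056316
exp(-rT) = 0.98659072
N(-d1) = 0.10738358; N(-d2) = 0.12495600
P = K * exp(-rT) * N(-d2) - S_0' * N(-d1) = 75.5000 * 0.98659072 * 0.12495600 - 82.94961216 * 0.10738358 = 0.4002

Answer: Price = 0.4002


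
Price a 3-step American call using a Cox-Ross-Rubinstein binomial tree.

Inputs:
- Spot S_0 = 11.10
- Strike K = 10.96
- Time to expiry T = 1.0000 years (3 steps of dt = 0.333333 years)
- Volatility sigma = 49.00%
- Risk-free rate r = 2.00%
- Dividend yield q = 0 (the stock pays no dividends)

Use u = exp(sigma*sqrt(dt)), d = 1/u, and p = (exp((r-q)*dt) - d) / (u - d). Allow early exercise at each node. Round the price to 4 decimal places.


dt = T/N = 0.333333
u = exp(sigma*sqrt(dt)) = 1.326975; d = 1/u = 0.753594
p = (exp((r-q)*dt) - d) / (u - d) = 0.441408
Discount per step: exp(-r*dt) = 0.993356
Stock lattice S(k, i) with i counting down-moves:
  k=0: S(0,0) = 11.1000
  k=1: S(1,0) = 14.7294; S(1,1) = 8.3649
  k=2: S(2,0) = 19.5456; S(2,1) = 11.1000; S(2,2) = 6.3037
  k=3: S(3,0) = 25.9365; S(3,1) = 14.7294; S(3,2) = 8.3649; S(3,3) = 4.7505
Terminal payoffs V(N, i) = max(S_T - K, 0):
  V(3,0) = 14.976468; V(3,1) = 3.769418; V(3,2) = 0.000000; V(3,3) = 0.000000
Backward induction: V(k, i) = exp(-r*dt) * [p * V(k+1, i) + (1-p) * V(k+1, i+1)]; then take max(V_cont, immediate exercise) for American.
  V(2,0) = exp(-r*dt) * [p*14.976468 + (1-p)*3.769418] = 8.658388; exercise = 8.585564; V(2,0) = max -> 8.658388
  V(2,1) = exp(-r*dt) * [p*3.769418 + (1-p)*0.000000] = 1.652797; exercise = 0.140000; V(2,1) = max -> 1.652797
  V(2,2) = exp(-r*dt) * [p*0.000000 + (1-p)*0.000000] = 0.000000; exercise = 0.000000; V(2,2) = max -> 0.000000
  V(1,0) = exp(-r*dt) * [p*8.658388 + (1-p)*1.652797] = 4.713594; exercise = 3.769418; V(1,0) = max -> 4.713594
  V(1,1) = exp(-r*dt) * [p*1.652797 + (1-p)*0.000000] = 0.724711; exercise = 0.000000; V(1,1) = max -> 0.724711
  V(0,0) = exp(-r*dt) * [p*4.713594 + (1-p)*0.724711] = 2.468923; exercise = 0.140000; V(0,0) = max -> 2.468923

Answer: Price = V(0,0) = 2.4689


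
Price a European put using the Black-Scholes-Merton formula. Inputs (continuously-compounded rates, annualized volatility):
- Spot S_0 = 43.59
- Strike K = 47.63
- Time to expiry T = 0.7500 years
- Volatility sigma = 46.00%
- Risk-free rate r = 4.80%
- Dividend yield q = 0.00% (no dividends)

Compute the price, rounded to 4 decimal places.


d1 = (ln(S/K) + (r - q + 0.5*sigma^2) * T) / (sigma * sqrt(T)) = 0.06706037
d2 = d1 - sigma * sqrt(T) = -0.33131132
exp(-rT) = 0.96464029; exp(-qT) = 1.00000000
P = K * exp(-rT) * N(-d2) - S_0 * exp(-qT) * N(-d1)
N(-d1) = 0.47326682; N(-d2) = 0.62979533
P = 47.6300 * 0.96464029 * 0.62979533 - 43.5900 * 1.00000000 * 0.47326682 = 8.3068

Answer: Price = 8.3068


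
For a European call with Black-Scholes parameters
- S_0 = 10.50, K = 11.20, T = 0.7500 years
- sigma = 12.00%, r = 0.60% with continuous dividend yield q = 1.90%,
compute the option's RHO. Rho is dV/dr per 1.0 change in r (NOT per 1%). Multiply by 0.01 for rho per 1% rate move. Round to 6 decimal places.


d1 = -0.6628801037; d2 = -0.7668031522
phi(d1) = 0.3202531350; exp(-qT) = 0.9858510507; exp(-rT) = 0.9955101098
N(d2) = 0.2215992810
Rho = K*T*exp(-rT)*N(d2) = 11.2000 * 0.7500 * 0.9955101098 * 0.2215992810 = 1.853076

Answer: Rho = 1.853076


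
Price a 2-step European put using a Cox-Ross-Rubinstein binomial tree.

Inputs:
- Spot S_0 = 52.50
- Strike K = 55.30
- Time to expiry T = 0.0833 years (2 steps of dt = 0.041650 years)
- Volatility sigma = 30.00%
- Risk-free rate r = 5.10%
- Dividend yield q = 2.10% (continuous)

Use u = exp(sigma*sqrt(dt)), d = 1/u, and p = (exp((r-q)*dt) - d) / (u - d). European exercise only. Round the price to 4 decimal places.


Answer: Price = V(0,0) = 3.6423

Derivation:
dt = T/N = 0.041650
u = exp(sigma*sqrt(dt)) = 1.063138; d = 1/u = 0.940612
p = (exp((r-q)*dt) - d) / (u - d) = 0.494903
Discount per step: exp(-r*dt) = 0.997878
Stock lattice S(k, i) with i counting down-moves:
  k=0: S(0,0) = 52.5000
  k=1: S(1,0) = 55.8147; S(1,1) = 49.3821
  k=2: S(2,0) = 59.3388; S(2,1) = 52.5000; S(2,2) = 46.4494
Terminal payoffs V(N, i) = max(K - S_T, 0):
  V(2,0) = 0.000000; V(2,1) = 2.800000; V(2,2) = 8.850617
Backward induction: V(k, i) = exp(-r*dt) * [p * V(k+1, i) + (1-p) * V(k+1, i+1)].
  V(1,0) = exp(-r*dt) * [p*0.000000 + (1-p)*2.800000] = 1.411272
  V(1,1) = exp(-r*dt) * [p*2.800000 + (1-p)*8.850617] = 5.843724
  V(0,0) = exp(-r*dt) * [p*1.411272 + (1-p)*5.843724] = 3.642346
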